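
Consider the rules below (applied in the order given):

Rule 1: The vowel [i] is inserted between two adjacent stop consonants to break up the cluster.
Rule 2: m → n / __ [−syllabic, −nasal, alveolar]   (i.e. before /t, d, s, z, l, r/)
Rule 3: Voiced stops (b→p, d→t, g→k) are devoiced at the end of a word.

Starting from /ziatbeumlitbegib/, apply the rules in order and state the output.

Rule 1 (stop-cluster i-epenthesis): /t/ and /b/ form a stop–stop cluster, so [i] is inserted between them. /t/ and /b/ form a stop–stop cluster, so [i] is inserted between them. /ziatbeumlitbegib/ → ziatibeumlitibegib.
Rule 2 (nasal place assimilation): /m/ precedes the alveolar consonant /l/, so it assimilates in place to [n]. /ziatibeumlitibegib/ → ziatibeunlitibegib.
Rule 3 (final devoicing): /b/ is a voiced stop in word-final position, so it devoices to [p]. /ziatibeunlitibegib/ → ziatibeunlitibegip.

ziatibeunlitibegip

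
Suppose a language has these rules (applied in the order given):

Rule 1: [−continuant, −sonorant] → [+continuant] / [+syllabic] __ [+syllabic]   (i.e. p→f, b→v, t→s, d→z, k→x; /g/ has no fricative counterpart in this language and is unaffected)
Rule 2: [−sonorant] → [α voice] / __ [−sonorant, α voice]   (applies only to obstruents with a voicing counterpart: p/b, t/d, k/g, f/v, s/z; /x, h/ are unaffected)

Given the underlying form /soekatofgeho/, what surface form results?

soexasovgeho

Rule 1 (intervocalic spirantization): /k/ is a stop between vowels /e/ and /a/, so it spirantizes to the fricative [x]. /t/ is a stop between vowels /a/ and /o/, so it spirantizes to the fricative [s]. /soekatofgeho/ → soexasofgeho.
Rule 2 (regressive voicing assimilation): /f/ precedes the voiced obstruent /g/, so it voices to [v] by assimilation. /soexasofgeho/ → soexasovgeho.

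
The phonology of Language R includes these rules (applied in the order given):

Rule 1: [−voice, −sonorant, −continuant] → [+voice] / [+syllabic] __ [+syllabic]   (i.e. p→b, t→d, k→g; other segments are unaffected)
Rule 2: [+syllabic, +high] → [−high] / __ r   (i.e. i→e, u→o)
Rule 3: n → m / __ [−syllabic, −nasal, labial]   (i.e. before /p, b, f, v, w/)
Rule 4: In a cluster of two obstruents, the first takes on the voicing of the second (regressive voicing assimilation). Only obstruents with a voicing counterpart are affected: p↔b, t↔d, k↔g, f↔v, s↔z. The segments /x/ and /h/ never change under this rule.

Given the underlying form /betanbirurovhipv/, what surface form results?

Rule 1 (intervocalic voicing): /t/ is a voiceless stop between vowels /e/ and /a/, so it voices to [d]. /betanbirurovhipv/ → bedanbirurovhipv.
Rule 2 (pre-rhotic lowering): /i/ is a high vowel immediately before /r/, so it lowers to [e]. /u/ is a high vowel immediately before /r/, so it lowers to [o]. /bedanbirurovhipv/ → bedanberorovhipv.
Rule 3 (nasal place assimilation): /n/ precedes the labial consonant /b/, so it assimilates in place to [m]. /bedanberorovhipv/ → bedamberorovhipv.
Rule 4 (regressive voicing assimilation): /v/ precedes the voiceless obstruent /h/, so it devoices to [f] by assimilation. /p/ precedes the voiced obstruent /v/, so it voices to [b] by assimilation. /bedamberorovhipv/ → bedamberorofhibv.

bedamberorofhibv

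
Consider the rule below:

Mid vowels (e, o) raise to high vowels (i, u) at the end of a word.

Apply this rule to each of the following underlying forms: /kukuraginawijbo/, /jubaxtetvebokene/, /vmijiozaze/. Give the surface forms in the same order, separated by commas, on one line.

kukuraginawijbu, jubaxtetvebokeni, vmijiozazi

/kukuraginawijbo/: /o/ is a mid vowel in word-final position, so it raises to [u]. → [kukuraginawijbu].
/jubaxtetvebokene/: /e/ is a mid vowel in word-final position, so it raises to [i]. → [jubaxtetvebokeni].
/vmijiozaze/: /e/ is a mid vowel in word-final position, so it raises to [i]. → [vmijiozazi].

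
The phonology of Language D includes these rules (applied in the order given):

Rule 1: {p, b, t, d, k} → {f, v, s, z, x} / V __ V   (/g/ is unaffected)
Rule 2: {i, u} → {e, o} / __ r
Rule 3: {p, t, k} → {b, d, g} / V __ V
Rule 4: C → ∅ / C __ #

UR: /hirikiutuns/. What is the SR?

Rule 1 (intervocalic spirantization): /k/ is a stop between vowels /i/ and /i/, so it spirantizes to the fricative [x]. /t/ is a stop between vowels /u/ and /u/, so it spirantizes to the fricative [s]. /hirikiutuns/ → hirixiusuns.
Rule 2 (pre-rhotic lowering): /i/ is a high vowel immediately before /r/, so it lowers to [e]. /hirixiusuns/ → herixiusuns.
Rule 3 (intervocalic voicing): no segment meets the environment; /herixiusuns/ is unchanged.
Rule 4 (final cluster simplification): /s/ is the second consonant of a word-final cluster /ns/, so it deletes. /herixiusuns/ → herixiusun.

herixiusun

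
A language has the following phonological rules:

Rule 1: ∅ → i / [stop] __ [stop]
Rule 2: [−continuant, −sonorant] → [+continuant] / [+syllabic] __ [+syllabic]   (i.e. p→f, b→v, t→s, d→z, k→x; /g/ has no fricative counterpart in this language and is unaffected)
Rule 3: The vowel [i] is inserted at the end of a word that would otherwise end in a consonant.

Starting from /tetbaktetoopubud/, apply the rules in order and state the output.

Rule 1 (stop-cluster i-epenthesis): /t/ and /b/ form a stop–stop cluster, so [i] is inserted between them. /k/ and /t/ form a stop–stop cluster, so [i] is inserted between them. /tetbaktetoopubud/ → tetibakitetoopubud.
Rule 2 (intervocalic spirantization): /t/ is a stop between vowels /e/ and /i/, so it spirantizes to the fricative [s]. /b/ is a stop between vowels /i/ and /a/, so it spirantizes to the fricative [v]. /k/ is a stop between vowels /a/ and /i/, so it spirantizes to the fricative [x]. /t/ is a stop between vowels /i/ and /e/, so it spirantizes to the fricative [s]. /t/ is a stop between vowels /e/ and /o/, so it spirantizes to the fricative [s]. /p/ is a stop between vowels /o/ and /u/, so it spirantizes to the fricative [f]. /b/ is a stop between vowels /u/ and /u/, so it spirantizes to the fricative [v]. /tetibakitetoopubud/ → tesivaxisesoofuvud.
Rule 3 (final i-epenthesis): the form ends in the consonant /d/, so [i] is inserted word-finally. /tesivaxisesoofuvud/ → tesivaxisesoofuvudi.

tesivaxisesoofuvudi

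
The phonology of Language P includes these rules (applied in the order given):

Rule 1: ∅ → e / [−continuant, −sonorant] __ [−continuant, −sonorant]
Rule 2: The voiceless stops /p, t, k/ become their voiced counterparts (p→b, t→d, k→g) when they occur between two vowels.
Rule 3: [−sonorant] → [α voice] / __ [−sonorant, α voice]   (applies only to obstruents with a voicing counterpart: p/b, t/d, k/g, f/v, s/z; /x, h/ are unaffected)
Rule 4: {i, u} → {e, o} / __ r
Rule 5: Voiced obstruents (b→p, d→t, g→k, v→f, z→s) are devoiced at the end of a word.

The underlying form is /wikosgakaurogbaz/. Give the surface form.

Rule 1 (stop-cluster e-epenthesis): /g/ and /b/ form a stop–stop cluster, so [e] is inserted between them. /wikosgakaurogbaz/ → wikosgakaurogebaz.
Rule 2 (intervocalic voicing): /k/ is a voiceless stop between vowels /i/ and /o/, so it voices to [g]. /k/ is a voiceless stop between vowels /a/ and /a/, so it voices to [g]. /wikosgakaurogebaz/ → wigosgagaurogebaz.
Rule 3 (regressive voicing assimilation): /s/ precedes the voiced obstruent /g/, so it voices to [z] by assimilation. /wigosgagaurogebaz/ → wigozgagaurogebaz.
Rule 4 (pre-rhotic lowering): /u/ is a high vowel immediately before /r/, so it lowers to [o]. /wigozgagaurogebaz/ → wigozgagaorogebaz.
Rule 5 (final devoicing): /z/ is a voiced obstruent in word-final position, so it devoices to [s]. /wigozgagaorogebaz/ → wigozgagaorogebas.

wigozgagaorogebas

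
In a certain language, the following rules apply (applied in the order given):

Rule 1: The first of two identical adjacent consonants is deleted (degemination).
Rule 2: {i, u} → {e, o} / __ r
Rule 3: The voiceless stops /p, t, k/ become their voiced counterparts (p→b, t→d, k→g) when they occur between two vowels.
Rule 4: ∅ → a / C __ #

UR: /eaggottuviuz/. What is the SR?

Rule 1 (degemination): /gg/ is a geminate; the first /g/ deletes. /tt/ is a geminate; the first /t/ deletes. /eaggottuviuz/ → eagotuviuz.
Rule 2 (pre-rhotic lowering): no segment meets the environment; /eagotuviuz/ is unchanged.
Rule 3 (intervocalic voicing): /t/ is a voiceless stop between vowels /o/ and /u/, so it voices to [d]. /eagotuviuz/ → eagoduviuz.
Rule 4 (final a-epenthesis): the form ends in the consonant /z/, so [a] is inserted word-finally. /eagoduviuz/ → eagoduviuza.

eagoduviuza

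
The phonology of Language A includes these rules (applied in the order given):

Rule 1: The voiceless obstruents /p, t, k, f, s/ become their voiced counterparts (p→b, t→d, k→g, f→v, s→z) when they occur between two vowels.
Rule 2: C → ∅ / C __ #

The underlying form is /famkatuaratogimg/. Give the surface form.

famkaduaradogim

Rule 1 (intervocalic voicing): /t/ is a voiceless obstruent between vowels /a/ and /u/, so it voices to [d]. /t/ is a voiceless obstruent between vowels /a/ and /o/, so it voices to [d]. /famkatuaratogimg/ → famkaduaradogimg.
Rule 2 (final cluster simplification): /g/ is the second consonant of a word-final cluster /mg/, so it deletes. /famkaduaradogimg/ → famkaduaradogim.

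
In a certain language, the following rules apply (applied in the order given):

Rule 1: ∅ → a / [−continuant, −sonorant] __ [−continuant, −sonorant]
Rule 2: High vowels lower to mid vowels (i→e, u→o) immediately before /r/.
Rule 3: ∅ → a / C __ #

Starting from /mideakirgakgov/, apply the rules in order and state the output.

Rule 1 (stop-cluster a-epenthesis): /k/ and /g/ form a stop–stop cluster, so [a] is inserted between them. /mideakirgakgov/ → mideakirgakagov.
Rule 2 (pre-rhotic lowering): /i/ is a high vowel immediately before /r/, so it lowers to [e]. /mideakirgakagov/ → mideakergakagov.
Rule 3 (final a-epenthesis): the form ends in the consonant /v/, so [a] is inserted word-finally. /mideakergakagov/ → mideakergakagova.

mideakergakagova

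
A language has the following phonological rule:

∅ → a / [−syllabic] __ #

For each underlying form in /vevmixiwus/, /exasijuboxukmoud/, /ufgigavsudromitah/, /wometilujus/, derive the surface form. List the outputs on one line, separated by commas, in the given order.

/vevmixiwus/: the form ends in the consonant /s/, so [a] is inserted word-finally. → [vevmixiwusa].
/exasijuboxukmoud/: the form ends in the consonant /d/, so [a] is inserted word-finally. → [exasijuboxukmouda].
/ufgigavsudromitah/: the form ends in the consonant /h/, so [a] is inserted word-finally. → [ufgigavsudromitaha].
/wometilujus/: the form ends in the consonant /s/, so [a] is inserted word-finally. → [wometilujusa].

vevmixiwusa, exasijuboxukmouda, ufgigavsudromitaha, wometilujusa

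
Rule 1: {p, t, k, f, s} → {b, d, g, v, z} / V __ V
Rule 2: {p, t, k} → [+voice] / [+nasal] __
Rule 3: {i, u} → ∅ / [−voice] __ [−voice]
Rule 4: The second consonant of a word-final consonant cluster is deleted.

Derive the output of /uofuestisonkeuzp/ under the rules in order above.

uovuestizongeuz

Rule 1 (intervocalic voicing): /f/ is a voiceless obstruent between vowels /o/ and /u/, so it voices to [v]. /s/ is a voiceless obstruent between vowels /i/ and /o/, so it voices to [z]. /uofuestisonkeuzp/ → uovuestizonkeuzp.
Rule 2 (post-nasal voicing): /k/ is a voiceless stop immediately after the nasal /n/, so it voices to [g]. /uovuestizonkeuzp/ → uovuestizongeuzp.
Rule 3 (high vowel syncope): no segment meets the environment; /uovuestizongeuzp/ is unchanged.
Rule 4 (final cluster simplification): /p/ is the second consonant of a word-final cluster /zp/, so it deletes. /uovuestizongeuzp/ → uovuestizongeuz.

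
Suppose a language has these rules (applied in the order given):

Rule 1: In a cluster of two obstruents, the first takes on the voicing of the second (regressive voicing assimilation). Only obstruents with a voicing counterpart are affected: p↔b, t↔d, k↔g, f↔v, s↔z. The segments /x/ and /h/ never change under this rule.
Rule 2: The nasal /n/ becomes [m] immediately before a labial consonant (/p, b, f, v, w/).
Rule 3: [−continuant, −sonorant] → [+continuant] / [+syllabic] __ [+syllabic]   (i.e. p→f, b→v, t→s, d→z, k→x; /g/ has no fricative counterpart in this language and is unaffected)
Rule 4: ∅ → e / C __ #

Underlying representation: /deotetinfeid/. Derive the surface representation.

Rule 1 (regressive voicing assimilation): no segment meets the environment; /deotetinfeid/ is unchanged.
Rule 2 (nasal place assimilation): /n/ precedes the labial consonant /f/, so it assimilates in place to [m]. /deotetinfeid/ → deotetimfeid.
Rule 3 (intervocalic spirantization): /t/ is a stop between vowels /o/ and /e/, so it spirantizes to the fricative [s]. /t/ is a stop between vowels /e/ and /i/, so it spirantizes to the fricative [s]. /deotetimfeid/ → deosesimfeid.
Rule 4 (final e-epenthesis): the form ends in the consonant /d/, so [e] is inserted word-finally. /deosesimfeid/ → deosesimfeide.

deosesimfeide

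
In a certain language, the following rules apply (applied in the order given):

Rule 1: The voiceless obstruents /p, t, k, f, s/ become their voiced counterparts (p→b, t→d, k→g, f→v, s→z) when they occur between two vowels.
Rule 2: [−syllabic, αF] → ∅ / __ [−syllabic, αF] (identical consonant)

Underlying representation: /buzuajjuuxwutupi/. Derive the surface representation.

Rule 1 (intervocalic voicing): /t/ is a voiceless obstruent between vowels /u/ and /u/, so it voices to [d]. /p/ is a voiceless obstruent between vowels /u/ and /i/, so it voices to [b]. /buzuajjuuxwutupi/ → buzuajjuuxwudubi.
Rule 2 (degemination): /jj/ is a geminate; the first /j/ deletes. /buzuajjuuxwudubi/ → buzuajuuxwudubi.

buzuajuuxwudubi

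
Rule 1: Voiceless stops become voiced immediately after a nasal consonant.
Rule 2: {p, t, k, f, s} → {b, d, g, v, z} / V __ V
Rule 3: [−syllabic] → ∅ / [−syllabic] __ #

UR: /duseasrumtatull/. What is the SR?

duzeasrumdadul

Rule 1 (post-nasal voicing): /t/ is a voiceless stop immediately after the nasal /m/, so it voices to [d]. /duseasrumtatull/ → duseasrumdatull.
Rule 2 (intervocalic voicing): /s/ is a voiceless obstruent between vowels /u/ and /e/, so it voices to [z]. /t/ is a voiceless obstruent between vowels /a/ and /u/, so it voices to [d]. /duseasrumdatull/ → duzeasrumdadull.
Rule 3 (final cluster simplification): /l/ is the second consonant of a word-final cluster /ll/, so it deletes. /duzeasrumdadull/ → duzeasrumdadul.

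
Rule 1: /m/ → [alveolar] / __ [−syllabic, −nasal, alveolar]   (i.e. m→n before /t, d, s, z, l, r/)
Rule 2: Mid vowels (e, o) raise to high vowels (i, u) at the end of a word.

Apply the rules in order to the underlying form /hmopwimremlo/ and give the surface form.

hmopwinrenlu

Rule 1 (nasal place assimilation): /m/ precedes the alveolar consonant /r/, so it assimilates in place to [n]. /m/ precedes the alveolar consonant /l/, so it assimilates in place to [n]. /hmopwimremlo/ → hmopwinrenlo.
Rule 2 (final vowel raising): /o/ is a mid vowel in word-final position, so it raises to [u]. /hmopwinrenlo/ → hmopwinrenlu.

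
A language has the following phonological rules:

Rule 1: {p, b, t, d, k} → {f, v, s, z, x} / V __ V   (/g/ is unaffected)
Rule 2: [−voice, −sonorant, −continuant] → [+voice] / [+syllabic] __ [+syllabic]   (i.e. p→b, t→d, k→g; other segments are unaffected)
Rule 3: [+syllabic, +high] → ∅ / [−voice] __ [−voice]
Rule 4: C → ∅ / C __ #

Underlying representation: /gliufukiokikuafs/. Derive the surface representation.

Rule 1 (intervocalic spirantization): /k/ is a stop between vowels /u/ and /i/, so it spirantizes to the fricative [x]. /k/ is a stop between vowels /o/ and /i/, so it spirantizes to the fricative [x]. /k/ is a stop between vowels /i/ and /u/, so it spirantizes to the fricative [x]. /gliufukiokikuafs/ → gliufuxioxixuafs.
Rule 2 (intervocalic voicing): no segment meets the environment; /gliufuxioxixuafs/ is unchanged.
Rule 3 (high vowel syncope): /u/ is a high vowel flanked by voiceless consonants /f/ and /x/, so it deletes. /i/ is a high vowel flanked by voiceless consonants /x/ and /x/, so it deletes. /gliufuxioxixuafs/ → gliufxioxxuafs.
Rule 4 (final cluster simplification): /s/ is the second consonant of a word-final cluster /fs/, so it deletes. /gliufxioxxuafs/ → gliufxioxxuaf.

gliufxioxxuaf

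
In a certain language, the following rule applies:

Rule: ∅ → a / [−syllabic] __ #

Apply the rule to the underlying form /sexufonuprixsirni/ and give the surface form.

sexufonuprixsirni

No segment of /sexufonuprixsirni/ meets the structural description of the rule, so the form surfaces unchanged.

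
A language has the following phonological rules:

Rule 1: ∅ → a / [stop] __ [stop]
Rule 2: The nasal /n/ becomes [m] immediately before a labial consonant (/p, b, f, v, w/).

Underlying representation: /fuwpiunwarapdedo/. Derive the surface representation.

fuwpiumwarapadedo

Rule 1 (stop-cluster a-epenthesis): /p/ and /d/ form a stop–stop cluster, so [a] is inserted between them. /fuwpiunwarapdedo/ → fuwpiunwarapadedo.
Rule 2 (nasal place assimilation): /n/ precedes the labial consonant /w/, so it assimilates in place to [m]. /fuwpiunwarapadedo/ → fuwpiumwarapadedo.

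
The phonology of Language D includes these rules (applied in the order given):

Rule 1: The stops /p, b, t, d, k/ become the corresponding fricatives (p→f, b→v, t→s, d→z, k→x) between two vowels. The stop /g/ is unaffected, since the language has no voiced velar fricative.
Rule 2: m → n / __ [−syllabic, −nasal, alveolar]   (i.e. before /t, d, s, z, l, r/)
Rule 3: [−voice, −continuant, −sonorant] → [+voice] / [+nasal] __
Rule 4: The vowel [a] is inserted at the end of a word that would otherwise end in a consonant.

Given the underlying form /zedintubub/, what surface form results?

Rule 1 (intervocalic spirantization): /d/ is a stop between vowels /e/ and /i/, so it spirantizes to the fricative [z]. /b/ is a stop between vowels /u/ and /u/, so it spirantizes to the fricative [v]. /zedintubub/ → zezintuvub.
Rule 2 (nasal place assimilation): no segment meets the environment; /zezintuvub/ is unchanged.
Rule 3 (post-nasal voicing): /t/ is a voiceless stop immediately after the nasal /n/, so it voices to [d]. /zezintuvub/ → zezinduvub.
Rule 4 (final a-epenthesis): the form ends in the consonant /b/, so [a] is inserted word-finally. /zezinduvub/ → zezinduvuba.

zezinduvuba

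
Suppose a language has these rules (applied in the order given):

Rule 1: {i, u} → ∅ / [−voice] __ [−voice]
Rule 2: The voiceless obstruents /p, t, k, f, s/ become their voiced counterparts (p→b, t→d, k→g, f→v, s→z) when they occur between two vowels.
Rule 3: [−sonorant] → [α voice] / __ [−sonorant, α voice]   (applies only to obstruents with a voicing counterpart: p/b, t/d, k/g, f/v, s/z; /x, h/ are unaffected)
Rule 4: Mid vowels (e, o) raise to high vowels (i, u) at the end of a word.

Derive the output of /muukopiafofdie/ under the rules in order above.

Rule 1 (high vowel syncope): no segment meets the environment; /muukopiafofdie/ is unchanged.
Rule 2 (intervocalic voicing): /k/ is a voiceless obstruent between vowels /u/ and /o/, so it voices to [g]. /p/ is a voiceless obstruent between vowels /o/ and /i/, so it voices to [b]. /f/ is a voiceless obstruent between vowels /a/ and /o/, so it voices to [v]. /muukopiafofdie/ → muugobiavofdie.
Rule 3 (regressive voicing assimilation): /f/ precedes the voiced obstruent /d/, so it voices to [v] by assimilation. /muugobiavofdie/ → muugobiavovdie.
Rule 4 (final vowel raising): /e/ is a mid vowel in word-final position, so it raises to [i]. /muugobiavovdie/ → muugobiavovdii.

muugobiavovdii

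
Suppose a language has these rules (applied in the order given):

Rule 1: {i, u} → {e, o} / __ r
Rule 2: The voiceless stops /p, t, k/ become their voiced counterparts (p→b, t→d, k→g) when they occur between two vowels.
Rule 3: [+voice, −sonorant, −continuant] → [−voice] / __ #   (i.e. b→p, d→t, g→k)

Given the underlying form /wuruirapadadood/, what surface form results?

Rule 1 (pre-rhotic lowering): /u/ is a high vowel immediately before /r/, so it lowers to [o]. /i/ is a high vowel immediately before /r/, so it lowers to [e]. /wuruirapadadood/ → woruerapadadood.
Rule 2 (intervocalic voicing): /p/ is a voiceless stop between vowels /a/ and /a/, so it voices to [b]. /woruerapadadood/ → woruerabadadood.
Rule 3 (final devoicing): /d/ is a voiced stop in word-final position, so it devoices to [t]. /woruerabadadood/ → woruerabadadoot.

woruerabadadoot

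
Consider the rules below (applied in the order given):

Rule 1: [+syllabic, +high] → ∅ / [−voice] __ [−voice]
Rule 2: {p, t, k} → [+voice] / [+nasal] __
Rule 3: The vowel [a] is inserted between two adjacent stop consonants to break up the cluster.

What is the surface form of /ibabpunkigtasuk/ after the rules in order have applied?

ibabapungigatask

Rule 1 (high vowel syncope): /u/ is a high vowel flanked by voiceless consonants /s/ and /k/, so it deletes. /ibabpunkigtasuk/ → ibabpunkigtask.
Rule 2 (post-nasal voicing): /k/ is a voiceless stop immediately after the nasal /n/, so it voices to [g]. /ibabpunkigtask/ → ibabpungigtask.
Rule 3 (stop-cluster a-epenthesis): /b/ and /p/ form a stop–stop cluster, so [a] is inserted between them. /g/ and /t/ form a stop–stop cluster, so [a] is inserted between them. /ibabpungigtask/ → ibabapungigatask.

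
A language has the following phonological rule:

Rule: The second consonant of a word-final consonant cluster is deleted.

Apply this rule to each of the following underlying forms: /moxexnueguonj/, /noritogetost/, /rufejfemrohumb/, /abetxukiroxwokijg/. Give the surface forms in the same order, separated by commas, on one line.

/moxexnueguonj/: /j/ is the second consonant of a word-final cluster /nj/, so it deletes. → [moxexnueguon].
/noritogetost/: /t/ is the second consonant of a word-final cluster /st/, so it deletes. → [noritogetos].
/rufejfemrohumb/: /b/ is the second consonant of a word-final cluster /mb/, so it deletes. → [rufejfemrohum].
/abetxukiroxwokijg/: /g/ is the second consonant of a word-final cluster /jg/, so it deletes. → [abetxukiroxwokij].

moxexnueguon, noritogetos, rufejfemrohum, abetxukiroxwokij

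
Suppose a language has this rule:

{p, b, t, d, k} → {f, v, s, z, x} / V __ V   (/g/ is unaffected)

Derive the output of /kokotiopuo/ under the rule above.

koxosiofuo

/k/ is a stop between vowels /o/ and /o/, so it spirantizes to the fricative [x].
/t/ is a stop between vowels /o/ and /i/, so it spirantizes to the fricative [s].
/p/ is a stop between vowels /o/ and /u/, so it spirantizes to the fricative [f].
The other instance of /k/ does not occur in the required environment and remains unchanged.
Surface form: [koxosiofuo].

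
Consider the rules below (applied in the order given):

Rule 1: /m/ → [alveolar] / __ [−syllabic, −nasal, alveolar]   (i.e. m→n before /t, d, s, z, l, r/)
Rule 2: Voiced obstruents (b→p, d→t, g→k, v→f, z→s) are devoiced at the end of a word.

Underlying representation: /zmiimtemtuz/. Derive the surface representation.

Rule 1 (nasal place assimilation): /m/ precedes the alveolar consonant /t/, so it assimilates in place to [n]. /m/ precedes the alveolar consonant /t/, so it assimilates in place to [n]. /zmiimtemtuz/ → zmiintentuz.
Rule 2 (final devoicing): /z/ is a voiced obstruent in word-final position, so it devoices to [s]. /zmiintentuz/ → zmiintentus.

zmiintentus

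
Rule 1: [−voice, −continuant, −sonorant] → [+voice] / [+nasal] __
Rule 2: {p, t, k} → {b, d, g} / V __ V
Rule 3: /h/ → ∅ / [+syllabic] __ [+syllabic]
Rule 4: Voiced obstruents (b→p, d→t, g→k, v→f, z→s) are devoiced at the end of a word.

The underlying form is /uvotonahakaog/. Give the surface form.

uvodonaagaok

Rule 1 (post-nasal voicing): no segment meets the environment; /uvotonahakaog/ is unchanged.
Rule 2 (intervocalic voicing): /t/ is a voiceless stop between vowels /o/ and /o/, so it voices to [d]. /k/ is a voiceless stop between vowels /a/ and /a/, so it voices to [g]. /uvotonahakaog/ → uvodonahagaog.
Rule 3 (intervocalic h-deletion): /h/ occurs between vowels /a/ and /a/, so it deletes. /uvodonahagaog/ → uvodonaagaog.
Rule 4 (final devoicing): /g/ is a voiced obstruent in word-final position, so it devoices to [k]. /uvodonaagaog/ → uvodonaagaok.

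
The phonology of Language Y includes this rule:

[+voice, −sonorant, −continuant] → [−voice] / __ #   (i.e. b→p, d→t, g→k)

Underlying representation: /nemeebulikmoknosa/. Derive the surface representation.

No segment of /nemeebulikmoknosa/ meets the structural description of the rule, so the form surfaces unchanged.

nemeebulikmoknosa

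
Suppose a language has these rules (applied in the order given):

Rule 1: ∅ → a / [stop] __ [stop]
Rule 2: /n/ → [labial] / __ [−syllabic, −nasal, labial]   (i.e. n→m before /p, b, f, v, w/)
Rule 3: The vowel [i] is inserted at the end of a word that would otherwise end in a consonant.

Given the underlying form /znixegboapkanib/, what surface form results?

znixegaboapakanibi

Rule 1 (stop-cluster a-epenthesis): /g/ and /b/ form a stop–stop cluster, so [a] is inserted between them. /p/ and /k/ form a stop–stop cluster, so [a] is inserted between them. /znixegboapkanib/ → znixegaboapakanib.
Rule 2 (nasal place assimilation): no segment meets the environment; /znixegaboapakanib/ is unchanged.
Rule 3 (final i-epenthesis): the form ends in the consonant /b/, so [i] is inserted word-finally. /znixegaboapakanib/ → znixegaboapakanibi.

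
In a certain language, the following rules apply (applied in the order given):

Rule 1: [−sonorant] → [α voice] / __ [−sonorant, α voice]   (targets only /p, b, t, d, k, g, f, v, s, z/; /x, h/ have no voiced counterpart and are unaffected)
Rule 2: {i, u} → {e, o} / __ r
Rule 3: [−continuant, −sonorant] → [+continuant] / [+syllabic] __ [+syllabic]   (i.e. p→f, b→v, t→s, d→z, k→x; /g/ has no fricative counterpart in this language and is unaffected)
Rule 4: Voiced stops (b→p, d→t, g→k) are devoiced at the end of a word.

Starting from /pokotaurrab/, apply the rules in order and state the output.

poxosaorrap

Rule 1 (regressive voicing assimilation): no segment meets the environment; /pokotaurrab/ is unchanged.
Rule 2 (pre-rhotic lowering): /u/ is a high vowel immediately before /r/, so it lowers to [o]. /pokotaurrab/ → pokotaorrab.
Rule 3 (intervocalic spirantization): /k/ is a stop between vowels /o/ and /o/, so it spirantizes to the fricative [x]. /t/ is a stop between vowels /o/ and /a/, so it spirantizes to the fricative [s]. /pokotaorrab/ → poxosaorrab.
Rule 4 (final devoicing): /b/ is a voiced stop in word-final position, so it devoices to [p]. /poxosaorrab/ → poxosaorrap.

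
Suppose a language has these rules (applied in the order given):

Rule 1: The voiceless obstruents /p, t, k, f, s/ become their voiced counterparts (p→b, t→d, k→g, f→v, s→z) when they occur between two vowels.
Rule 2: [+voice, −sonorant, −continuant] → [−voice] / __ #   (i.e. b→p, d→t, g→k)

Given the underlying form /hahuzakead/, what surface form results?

Rule 1 (intervocalic voicing): /k/ is a voiceless obstruent between vowels /a/ and /e/, so it voices to [g]. /hahuzakead/ → hahuzagead.
Rule 2 (final devoicing): /d/ is a voiced stop in word-final position, so it devoices to [t]. /hahuzagead/ → hahuzageat.

hahuzageat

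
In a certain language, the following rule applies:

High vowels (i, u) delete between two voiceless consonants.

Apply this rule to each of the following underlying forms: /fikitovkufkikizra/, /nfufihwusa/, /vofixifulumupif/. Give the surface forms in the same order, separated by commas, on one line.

fktovkfkkizra, nffhwusa, vofxfulumupf

/fikitovkufkikizra/: /i/ is a high vowel flanked by voiceless consonants /f/ and /k/, so it deletes. /i/ is a high vowel flanked by voiceless consonants /k/ and /t/, so it deletes. /u/ is a high vowel flanked by voiceless consonants /k/ and /f/, so it deletes. /i/ is a high vowel flanked by voiceless consonants /k/ and /k/, so it deletes. → [fktovkfkkizra].
/nfufihwusa/: /u/ is a high vowel flanked by voiceless consonants /f/ and /f/, so it deletes. /i/ is a high vowel flanked by voiceless consonants /f/ and /h/, so it deletes. → [nffhwusa].
/vofixifulumupif/: /i/ is a high vowel flanked by voiceless consonants /f/ and /x/, so it deletes. /i/ is a high vowel flanked by voiceless consonants /x/ and /f/, so it deletes. /i/ is a high vowel flanked by voiceless consonants /p/ and /f/, so it deletes. → [vofxfulumupf].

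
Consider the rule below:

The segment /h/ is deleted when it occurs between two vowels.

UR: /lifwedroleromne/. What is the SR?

lifwedroleromne

No segment of /lifwedroleromne/ meets the structural description of the rule, so the form surfaces unchanged.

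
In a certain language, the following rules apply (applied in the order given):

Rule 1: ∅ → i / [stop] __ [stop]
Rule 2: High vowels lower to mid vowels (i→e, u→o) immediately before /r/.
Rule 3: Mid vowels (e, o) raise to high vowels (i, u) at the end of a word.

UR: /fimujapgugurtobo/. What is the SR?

fimujapigugortobu

Rule 1 (stop-cluster i-epenthesis): /p/ and /g/ form a stop–stop cluster, so [i] is inserted between them. /fimujapgugurtobo/ → fimujapigugurtobo.
Rule 2 (pre-rhotic lowering): /u/ is a high vowel immediately before /r/, so it lowers to [o]. /fimujapigugurtobo/ → fimujapigugortobo.
Rule 3 (final vowel raising): /o/ is a mid vowel in word-final position, so it raises to [u]. /fimujapigugortobo/ → fimujapigugortobu.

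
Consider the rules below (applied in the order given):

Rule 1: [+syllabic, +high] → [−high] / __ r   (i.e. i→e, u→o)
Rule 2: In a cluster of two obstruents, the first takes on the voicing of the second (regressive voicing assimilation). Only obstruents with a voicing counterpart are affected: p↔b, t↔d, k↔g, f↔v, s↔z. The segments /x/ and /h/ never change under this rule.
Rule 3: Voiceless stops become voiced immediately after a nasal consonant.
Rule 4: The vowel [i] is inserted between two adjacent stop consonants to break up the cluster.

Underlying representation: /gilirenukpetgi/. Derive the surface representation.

gilerenukipedigi

Rule 1 (pre-rhotic lowering): /i/ is a high vowel immediately before /r/, so it lowers to [e]. /gilirenukpetgi/ → gilerenukpetgi.
Rule 2 (regressive voicing assimilation): /t/ precedes the voiced obstruent /g/, so it voices to [d] by assimilation. /gilerenukpetgi/ → gilerenukpedgi.
Rule 3 (post-nasal voicing): no segment meets the environment; /gilerenukpedgi/ is unchanged.
Rule 4 (stop-cluster i-epenthesis): /k/ and /p/ form a stop–stop cluster, so [i] is inserted between them. /d/ and /g/ form a stop–stop cluster, so [i] is inserted between them. /gilerenukpedgi/ → gilerenukipedigi.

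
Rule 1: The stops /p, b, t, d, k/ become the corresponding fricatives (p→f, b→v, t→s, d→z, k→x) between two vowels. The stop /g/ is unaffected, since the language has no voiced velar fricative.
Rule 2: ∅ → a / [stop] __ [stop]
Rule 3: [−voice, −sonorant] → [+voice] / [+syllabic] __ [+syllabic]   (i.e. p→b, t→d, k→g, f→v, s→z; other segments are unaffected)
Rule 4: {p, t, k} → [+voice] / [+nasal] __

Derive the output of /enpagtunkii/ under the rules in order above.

enbagadungii

Rule 1 (intervocalic spirantization): no segment meets the environment; /enpagtunkii/ is unchanged.
Rule 2 (stop-cluster a-epenthesis): /g/ and /t/ form a stop–stop cluster, so [a] is inserted between them. /enpagtunkii/ → enpagatunkii.
Rule 3 (intervocalic voicing): /t/ is a voiceless obstruent between vowels /a/ and /u/, so it voices to [d]. /enpagatunkii/ → enpagadunkii.
Rule 4 (post-nasal voicing): /p/ is a voiceless stop immediately after the nasal /n/, so it voices to [b]. /k/ is a voiceless stop immediately after the nasal /n/, so it voices to [g]. /enpagadunkii/ → enbagadungii.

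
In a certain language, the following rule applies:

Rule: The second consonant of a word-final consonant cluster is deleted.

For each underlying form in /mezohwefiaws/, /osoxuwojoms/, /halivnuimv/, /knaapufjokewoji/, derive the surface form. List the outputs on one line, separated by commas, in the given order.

mezohwefiaw, osoxuwojom, halivnuim, knaapufjokewoji

/mezohwefiaws/: /s/ is the second consonant of a word-final cluster /ws/, so it deletes. → [mezohwefiaw].
/osoxuwojoms/: /s/ is the second consonant of a word-final cluster /ms/, so it deletes. → [osoxuwojom].
/halivnuimv/: /v/ is the second consonant of a word-final cluster /mv/, so it deletes. → [halivnuim].
/knaapufjokewoji/: the rule's environment is not met; surfaces unchanged as [knaapufjokewoji].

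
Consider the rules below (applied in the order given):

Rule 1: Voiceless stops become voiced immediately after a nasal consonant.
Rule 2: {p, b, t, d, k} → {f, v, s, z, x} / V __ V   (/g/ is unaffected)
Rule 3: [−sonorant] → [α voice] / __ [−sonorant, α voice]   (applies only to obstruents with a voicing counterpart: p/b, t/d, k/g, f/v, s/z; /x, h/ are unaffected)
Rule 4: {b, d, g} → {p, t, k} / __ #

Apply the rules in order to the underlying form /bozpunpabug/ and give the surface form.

Rule 1 (post-nasal voicing): /p/ is a voiceless stop immediately after the nasal /n/, so it voices to [b]. /bozpunpabug/ → bozpunbabug.
Rule 2 (intervocalic spirantization): /b/ is a stop between vowels /a/ and /u/, so it spirantizes to the fricative [v]. /bozpunbabug/ → bozpunbavug.
Rule 3 (regressive voicing assimilation): /z/ precedes the voiceless obstruent /p/, so it devoices to [s] by assimilation. /bozpunbavug/ → bospunbavug.
Rule 4 (final devoicing): /g/ is a voiced stop in word-final position, so it devoices to [k]. /bospunbavug/ → bospunbavuk.

bospunbavuk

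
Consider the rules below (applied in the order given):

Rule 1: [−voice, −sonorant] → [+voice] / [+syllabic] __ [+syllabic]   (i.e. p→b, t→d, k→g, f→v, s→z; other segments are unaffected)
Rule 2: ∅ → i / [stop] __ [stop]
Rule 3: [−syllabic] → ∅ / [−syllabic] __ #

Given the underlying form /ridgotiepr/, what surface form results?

ridigodiep

Rule 1 (intervocalic voicing): /t/ is a voiceless obstruent between vowels /o/ and /i/, so it voices to [d]. /ridgotiepr/ → ridgodiepr.
Rule 2 (stop-cluster i-epenthesis): /d/ and /g/ form a stop–stop cluster, so [i] is inserted between them. /ridgodiepr/ → ridigodiepr.
Rule 3 (final cluster simplification): /r/ is the second consonant of a word-final cluster /pr/, so it deletes. /ridigodiepr/ → ridigodiep.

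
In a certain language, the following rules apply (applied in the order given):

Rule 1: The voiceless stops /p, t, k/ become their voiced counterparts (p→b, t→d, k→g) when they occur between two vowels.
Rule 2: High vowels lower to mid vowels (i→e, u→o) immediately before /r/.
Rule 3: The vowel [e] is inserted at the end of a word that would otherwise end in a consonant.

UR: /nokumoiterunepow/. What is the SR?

Rule 1 (intervocalic voicing): /k/ is a voiceless stop between vowels /o/ and /u/, so it voices to [g]. /t/ is a voiceless stop between vowels /i/ and /e/, so it voices to [d]. /p/ is a voiceless stop between vowels /e/ and /o/, so it voices to [b]. /nokumoiterunepow/ → nogumoiderunebow.
Rule 2 (pre-rhotic lowering): no segment meets the environment; /nogumoiderunebow/ is unchanged.
Rule 3 (final e-epenthesis): the form ends in the consonant /w/, so [e] is inserted word-finally. /nogumoiderunebow/ → nogumoiderunebowe.

nogumoiderunebowe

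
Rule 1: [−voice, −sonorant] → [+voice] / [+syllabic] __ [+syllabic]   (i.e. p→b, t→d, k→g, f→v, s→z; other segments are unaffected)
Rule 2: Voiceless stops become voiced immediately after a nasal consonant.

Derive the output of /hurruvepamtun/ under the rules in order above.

Rule 1 (intervocalic voicing): /p/ is a voiceless obstruent between vowels /e/ and /a/, so it voices to [b]. /hurruvepamtun/ → hurruvebamtun.
Rule 2 (post-nasal voicing): /t/ is a voiceless stop immediately after the nasal /m/, so it voices to [d]. /hurruvebamtun/ → hurruvebamdun.

hurruvebamdun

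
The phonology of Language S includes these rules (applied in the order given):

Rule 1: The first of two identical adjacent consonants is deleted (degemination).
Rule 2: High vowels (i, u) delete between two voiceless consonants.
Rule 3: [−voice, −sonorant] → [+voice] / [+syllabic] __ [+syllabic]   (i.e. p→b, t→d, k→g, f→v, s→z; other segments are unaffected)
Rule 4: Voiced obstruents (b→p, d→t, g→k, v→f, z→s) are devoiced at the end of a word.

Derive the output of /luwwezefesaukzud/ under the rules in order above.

luwezevezaukzut

Rule 1 (degemination): /ww/ is a geminate; the first /w/ deletes. /luwwezefesaukzud/ → luwezefesaukzud.
Rule 2 (high vowel syncope): no segment meets the environment; /luwezefesaukzud/ is unchanged.
Rule 3 (intervocalic voicing): /f/ is a voiceless obstruent between vowels /e/ and /e/, so it voices to [v]. /s/ is a voiceless obstruent between vowels /e/ and /a/, so it voices to [z]. /luwezefesaukzud/ → luwezevezaukzud.
Rule 4 (final devoicing): /d/ is a voiced obstruent in word-final position, so it devoices to [t]. /luwezevezaukzud/ → luwezevezaukzut.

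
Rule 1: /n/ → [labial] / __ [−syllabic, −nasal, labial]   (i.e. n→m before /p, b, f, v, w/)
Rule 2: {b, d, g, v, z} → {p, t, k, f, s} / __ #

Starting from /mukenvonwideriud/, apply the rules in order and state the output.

mukemvomwideriut

Rule 1 (nasal place assimilation): /n/ precedes the labial consonant /v/, so it assimilates in place to [m]. /n/ precedes the labial consonant /w/, so it assimilates in place to [m]. /mukenvonwideriud/ → mukemvomwideriud.
Rule 2 (final devoicing): /d/ is a voiced obstruent in word-final position, so it devoices to [t]. /mukemvomwideriud/ → mukemvomwideriut.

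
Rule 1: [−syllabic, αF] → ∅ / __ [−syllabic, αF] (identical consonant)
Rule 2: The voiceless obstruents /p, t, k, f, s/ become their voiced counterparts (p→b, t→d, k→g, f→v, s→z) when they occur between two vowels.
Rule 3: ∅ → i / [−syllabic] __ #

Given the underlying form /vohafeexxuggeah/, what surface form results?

Rule 1 (degemination): /xx/ is a geminate; the first /x/ deletes. /gg/ is a geminate; the first /g/ deletes. /vohafeexxuggeah/ → vohafeexugeah.
Rule 2 (intervocalic voicing): /f/ is a voiceless obstruent between vowels /a/ and /e/, so it voices to [v]. /vohafeexugeah/ → vohaveexugeah.
Rule 3 (final i-epenthesis): the form ends in the consonant /h/, so [i] is inserted word-finally. /vohaveexugeah/ → vohaveexugeahi.

vohaveexugeahi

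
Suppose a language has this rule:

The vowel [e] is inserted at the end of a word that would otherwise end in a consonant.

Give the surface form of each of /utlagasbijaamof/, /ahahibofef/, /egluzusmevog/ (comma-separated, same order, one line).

utlagasbijaamofe, ahahibofefe, egluzusmevoge

/utlagasbijaamof/: the form ends in the consonant /f/, so [e] is inserted word-finally. → [utlagasbijaamofe].
/ahahibofef/: the form ends in the consonant /f/, so [e] is inserted word-finally. → [ahahibofefe].
/egluzusmevog/: the form ends in the consonant /g/, so [e] is inserted word-finally. → [egluzusmevoge].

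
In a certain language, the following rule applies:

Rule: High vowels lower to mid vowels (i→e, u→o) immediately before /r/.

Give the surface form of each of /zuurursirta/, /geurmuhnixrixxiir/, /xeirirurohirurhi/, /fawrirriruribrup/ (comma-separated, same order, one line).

/zuurursirta/: /u/ is a high vowel immediately before /r/, so it lowers to [o]. /u/ is a high vowel immediately before /r/, so it lowers to [o]. /i/ is a high vowel immediately before /r/, so it lowers to [e]. → [zuororserta].
/geurmuhnixrixxiir/: /u/ is a high vowel immediately before /r/, so it lowers to [o]. /i/ is a high vowel immediately before /r/, so it lowers to [e]. → [geormuhnixrixxier].
/xeirirurohirurhi/: /i/ is a high vowel immediately before /r/, so it lowers to [e]. /i/ is a high vowel immediately before /r/, so it lowers to [e]. /u/ is a high vowel immediately before /r/, so it lowers to [o]. /i/ is a high vowel immediately before /r/, so it lowers to [e]. /u/ is a high vowel immediately before /r/, so it lowers to [o]. → [xeereroroherorhi].
/fawrirriruribrup/: /i/ is a high vowel immediately before /r/, so it lowers to [e]. /i/ is a high vowel immediately before /r/, so it lowers to [e]. /u/ is a high vowel immediately before /r/, so it lowers to [o]. → [fawrerreroribrup].

zuororserta, geormuhnixrixxier, xeereroroherorhi, fawrerreroribrup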